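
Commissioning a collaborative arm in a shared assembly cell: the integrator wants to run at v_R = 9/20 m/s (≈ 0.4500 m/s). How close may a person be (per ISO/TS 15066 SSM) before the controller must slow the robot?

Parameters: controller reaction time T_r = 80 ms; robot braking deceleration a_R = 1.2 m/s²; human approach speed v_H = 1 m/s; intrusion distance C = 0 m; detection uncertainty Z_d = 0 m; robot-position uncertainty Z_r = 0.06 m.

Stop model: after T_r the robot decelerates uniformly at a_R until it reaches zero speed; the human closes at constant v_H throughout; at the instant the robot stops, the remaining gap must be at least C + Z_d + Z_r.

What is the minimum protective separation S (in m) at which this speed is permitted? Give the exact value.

S_min = 5083/8000 m = 0.6354 m

braking lasts T_s = (9/20)/(6/5) = 0.3750 s
reaction-phase robot travel = 0.4500·0.0800 = 0.0360 m
braking distance = 0.4500²/(2·1.2000) = 0.0844 m
human over T_r+T_s: 1.0000·(0.0800+0.3750) = 0.4550 m
residual clearance needed = 0.0000+0.0000+0.0600 = 0.0600 m
S_min ≈ 0.0360+0.0844+0.4550+0.0600  ⇒  S_min = 5083/8000 m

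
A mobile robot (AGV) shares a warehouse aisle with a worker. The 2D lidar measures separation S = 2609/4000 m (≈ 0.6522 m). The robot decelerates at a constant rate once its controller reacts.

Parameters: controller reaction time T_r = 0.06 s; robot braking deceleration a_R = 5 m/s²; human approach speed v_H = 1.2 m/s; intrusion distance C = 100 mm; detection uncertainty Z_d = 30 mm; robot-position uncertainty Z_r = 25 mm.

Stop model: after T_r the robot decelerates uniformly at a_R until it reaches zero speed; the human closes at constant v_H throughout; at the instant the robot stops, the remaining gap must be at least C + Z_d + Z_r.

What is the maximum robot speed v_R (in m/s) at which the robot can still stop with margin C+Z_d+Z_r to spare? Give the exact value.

v_R_max = 21/20 m/s = 1.0500 m/s

quadratic (1/10)·v² + (3/10)·v + (-1701/4000) = 0
  disc = (3/10)² − 4·(1/10)·(-1701/4000) = 2601/10000 ; √disc = 51/100
  v_R = (−(3/10) + 51/100) / (2·(1/10)) = 21/20 m/s
check:
stop time T_s = (21/20)/5 = 0.2100 s
robot in T_r: 1.0500·0.0600 = 0.0630 m
robot under decel: 1.0500²/(2·5.0000) = 0.1103 m
human over T_r+T_s: 1.2000·(0.0600+0.2100) = 0.3240 m
residual clearance needed = 0.1000+0.0300+0.0250 = 0.1550 m
sum ≈ 0.0630+0.1103+0.3240+0.1550 ≈ 0.6522 m = S ✓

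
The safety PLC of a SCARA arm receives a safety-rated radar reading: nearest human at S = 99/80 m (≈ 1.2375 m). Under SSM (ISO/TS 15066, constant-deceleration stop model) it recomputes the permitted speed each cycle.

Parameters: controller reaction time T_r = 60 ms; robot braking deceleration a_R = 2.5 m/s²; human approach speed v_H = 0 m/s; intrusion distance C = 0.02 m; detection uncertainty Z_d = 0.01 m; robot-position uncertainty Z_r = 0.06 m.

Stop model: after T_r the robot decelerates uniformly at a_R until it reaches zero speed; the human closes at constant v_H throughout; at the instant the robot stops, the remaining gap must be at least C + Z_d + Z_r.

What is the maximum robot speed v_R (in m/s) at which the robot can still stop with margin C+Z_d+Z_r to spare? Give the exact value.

v_R_max = 9/4 m/s = 2.2500 m/s

collect terms ⇒ (1/5)·v_R² + (3/50)·v_R + (-459/400) = 0
  disc = (3/50)² − 4·(1/5)·(-459/400) = 576/625 ; √disc = 24/25
  v_R = (−(3/50) + 24/25) / (2·(1/5)) = 9/4 m/s
check:
T_s = v_R/a_R = (9/4)/(5/2) = 0.9000 s
reaction-phase robot travel = 2.2500·0.0600 = 0.1350 m
robot under decel: 2.2500²/(2·2.5000) = 1.0125 m
person approaches 0.0000·(0.0600+0.9000) = 0.0000 m
margins: 0.0200+0.0100+0.0600 = 0.0900 m
sum ≈ 0.1350+1.0125+0.0000+0.0900 ≈ 1.2375 m = S ✓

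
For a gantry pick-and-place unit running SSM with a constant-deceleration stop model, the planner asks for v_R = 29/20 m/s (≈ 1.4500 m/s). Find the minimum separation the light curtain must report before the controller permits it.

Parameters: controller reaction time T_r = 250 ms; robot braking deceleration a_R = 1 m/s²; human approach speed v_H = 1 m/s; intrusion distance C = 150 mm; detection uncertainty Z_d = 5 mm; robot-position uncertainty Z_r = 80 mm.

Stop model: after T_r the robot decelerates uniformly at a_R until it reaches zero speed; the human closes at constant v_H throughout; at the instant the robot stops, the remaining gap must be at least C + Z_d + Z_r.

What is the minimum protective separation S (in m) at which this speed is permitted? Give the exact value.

S_min = 2679/800 m = 3.3487 m

braking lasts T_s = (29/20)/1 = 1.4500 s
robot in T_r: 1.4500·0.2500 = 0.3625 m
robot under decel: 1.4500²/(2·1.0000) = 1.0513 m
human closes 1.0000·1.7000 = 1.7000 m
margins: 0.1500+0.0050+0.0800 = 0.2350 m
S_min ≈ 0.3625+1.0513+1.7000+0.2350  ⇒  S_min = 2679/800 m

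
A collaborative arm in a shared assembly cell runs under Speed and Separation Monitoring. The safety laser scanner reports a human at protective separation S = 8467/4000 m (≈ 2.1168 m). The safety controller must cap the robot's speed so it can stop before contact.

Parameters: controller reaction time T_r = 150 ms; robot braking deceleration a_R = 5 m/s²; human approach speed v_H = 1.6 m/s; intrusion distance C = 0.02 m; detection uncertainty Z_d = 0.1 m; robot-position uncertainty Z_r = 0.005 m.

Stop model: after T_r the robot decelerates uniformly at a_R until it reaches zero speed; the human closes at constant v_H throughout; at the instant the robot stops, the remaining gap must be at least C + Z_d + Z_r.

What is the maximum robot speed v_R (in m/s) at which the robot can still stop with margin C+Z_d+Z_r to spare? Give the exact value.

collect terms ⇒ (1/10)·v_R² + (47/100)·v_R + (-7007/4000) = 0
  disc = (47/100)² − 4·(1/10)·(-7007/4000) = 576/625 ; √disc = 24/25
  v_R = (−(47/100) + 24/25) / (2·(1/10)) = 49/20 m/s
check:
T_s = v_R/a_R = (49/20)/5 = 0.4900 s
robot in T_r: 2.4500·0.1500 = 0.3675 m
robot covers 2.4500·0.4900 − ½·5.0000·0.4900² = 0.6002 m while stopping
human over T_r+T_s: 1.6000·(0.1500+0.4900) = 1.0240 m
margins: 0.0200+0.1000+0.0050 = 0.1250 m
sum ≈ 0.3675+0.6002+1.0240+0.1250 ≈ 2.1168 m = S ✓

v_R_max = 49/20 m/s = 2.4500 m/s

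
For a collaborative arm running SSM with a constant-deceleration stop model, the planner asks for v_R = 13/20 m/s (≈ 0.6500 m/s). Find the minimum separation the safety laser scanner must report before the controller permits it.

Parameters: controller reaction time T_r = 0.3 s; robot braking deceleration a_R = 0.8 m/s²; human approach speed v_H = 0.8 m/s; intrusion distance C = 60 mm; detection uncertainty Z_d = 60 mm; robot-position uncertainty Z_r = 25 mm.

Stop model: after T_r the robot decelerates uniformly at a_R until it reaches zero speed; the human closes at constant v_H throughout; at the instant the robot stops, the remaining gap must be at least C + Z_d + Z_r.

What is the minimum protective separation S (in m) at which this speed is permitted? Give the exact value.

T_s = v_R/a_R = (13/20)/(4/5) = 0.8125 s
reaction-phase robot travel = 0.6500·0.3000 = 0.1950 m
braking distance = 0.6500²/(2·0.8000) = 0.2641 m
person approaches 0.8000·(0.3000+0.8125) = 0.8900 m
residual clearance needed = 0.0600+0.0600+0.0250 = 0.1450 m
S_min ≈ 0.1950+0.2641+0.8900+0.1450  ⇒  S_min = 4781/3200 m

S_min = 4781/3200 m = 1.4941 m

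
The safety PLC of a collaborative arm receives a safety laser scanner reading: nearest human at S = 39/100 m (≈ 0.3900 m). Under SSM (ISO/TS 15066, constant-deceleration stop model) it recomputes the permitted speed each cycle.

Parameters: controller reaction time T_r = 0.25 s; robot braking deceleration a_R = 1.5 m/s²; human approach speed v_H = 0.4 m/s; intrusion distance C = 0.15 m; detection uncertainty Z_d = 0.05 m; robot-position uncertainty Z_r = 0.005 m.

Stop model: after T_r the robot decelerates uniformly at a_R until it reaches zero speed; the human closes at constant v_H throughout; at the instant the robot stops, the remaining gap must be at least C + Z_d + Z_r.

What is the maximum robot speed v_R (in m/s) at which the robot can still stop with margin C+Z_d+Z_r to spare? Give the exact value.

v_R_max = 3/20 m/s = 0.1500 m/s

collect terms ⇒ (1/3)·v_R² + (31/60)·v_R + (-17/200) = 0
  disc = (31/60)² − 4·(1/3)·(-17/200) = 1369/3600 ; √disc = 37/60
  v_R = (−(31/60) + 37/60) / (2·(1/3)) = 3/20 m/s
check:
T_s = v_R/a_R = (3/20)/(3/2) = 0.1000 s
robot covers v_R·T_r = 0.1500·0.2500 = 0.0375 m before braking
robot covers 0.1500·0.1000 − ½·1.5000·0.1000² = 0.0075 m while stopping
person approaches 0.4000·(0.2500+0.1000) = 0.1400 m
margins: 0.1500+0.0500+0.0050 = 0.2050 m
sum ≈ 0.0375+0.0075+0.1400+0.2050 ≈ 0.3900 m = S ✓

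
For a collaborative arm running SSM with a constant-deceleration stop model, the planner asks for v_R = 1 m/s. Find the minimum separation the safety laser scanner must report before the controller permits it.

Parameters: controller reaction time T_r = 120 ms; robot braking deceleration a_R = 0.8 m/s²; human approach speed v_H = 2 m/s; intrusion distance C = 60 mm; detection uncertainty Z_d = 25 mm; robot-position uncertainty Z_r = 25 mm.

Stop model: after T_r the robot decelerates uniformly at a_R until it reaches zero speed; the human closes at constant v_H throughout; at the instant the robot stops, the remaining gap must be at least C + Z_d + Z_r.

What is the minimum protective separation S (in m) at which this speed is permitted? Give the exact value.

T_s = v_R/a_R = 1/(4/5) = 1.2500 s
robot covers v_R·T_r = 1.0000·0.1200 = 0.1200 m before braking
robot under decel: 1.0000²/(2·0.8000) = 0.6250 m
human closes 2.0000·1.3700 = 2.7400 m
residual clearance needed = 0.0600+0.0250+0.0250 = 0.1100 m
S_min ≈ 0.1200+0.6250+2.7400+0.1100  ⇒  S_min = 719/200 m

S_min = 719/200 m = 3.5950 m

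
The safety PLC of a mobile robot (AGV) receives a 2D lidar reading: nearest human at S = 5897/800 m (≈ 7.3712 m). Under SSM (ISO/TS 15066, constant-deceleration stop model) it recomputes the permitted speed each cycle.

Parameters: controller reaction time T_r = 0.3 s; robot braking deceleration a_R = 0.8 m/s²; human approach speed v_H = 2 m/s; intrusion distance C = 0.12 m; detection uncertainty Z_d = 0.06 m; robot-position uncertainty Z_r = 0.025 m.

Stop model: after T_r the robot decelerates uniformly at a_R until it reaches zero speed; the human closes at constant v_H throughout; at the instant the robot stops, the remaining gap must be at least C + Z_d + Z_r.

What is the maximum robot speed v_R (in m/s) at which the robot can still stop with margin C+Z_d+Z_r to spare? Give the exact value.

quadratic (5/8)·v² + (14/5)·v + (-5253/800) = 0
  disc = (14/5)² − 4·(5/8)·(-5253/800) = 38809/1600 ; √disc = 197/40
  v_R = (−(14/5) + 197/40) / (2·(5/8)) = 17/10 m/s
check:
T_s = v_R/a_R = (17/10)/(4/5) = 2.1250 s
robot covers v_R·T_r = 1.7000·0.3000 = 0.5100 m before braking
braking distance = 1.7000²/(2·0.8000) = 1.8062 m
human over T_r+T_s: 2.0000·(0.3000+2.1250) = 4.8500 m
C+Z_d+Z_r = 0.1200+0.0600+0.0250 = 0.2050 m
sum ≈ 0.5100+1.8062+4.8500+0.2050 ≈ 7.3712 m = S ✓

v_R_max = 17/10 m/s = 1.7000 m/s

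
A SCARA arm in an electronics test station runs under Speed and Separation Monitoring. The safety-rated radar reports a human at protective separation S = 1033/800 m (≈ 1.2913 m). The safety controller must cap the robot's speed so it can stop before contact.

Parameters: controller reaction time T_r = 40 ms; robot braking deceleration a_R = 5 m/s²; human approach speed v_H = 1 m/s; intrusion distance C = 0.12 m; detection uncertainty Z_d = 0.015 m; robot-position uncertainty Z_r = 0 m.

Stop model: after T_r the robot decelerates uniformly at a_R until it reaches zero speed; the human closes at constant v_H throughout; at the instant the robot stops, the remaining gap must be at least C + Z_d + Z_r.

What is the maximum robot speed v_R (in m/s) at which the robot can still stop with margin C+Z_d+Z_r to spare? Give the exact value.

v_R_max = 47/20 m/s = 2.3500 m/s

collect terms ⇒ (1/10)·v_R² + (6/25)·v_R + (-893/800) = 0
  disc = (6/25)² − 4·(1/10)·(-893/800) = 5041/10000 ; √disc = 71/100
  v_R = (−(6/25) + 71/100) / (2·(1/10)) = 47/20 m/s
check:
T_s = v_R/a_R = (47/20)/5 = 0.4700 s
reaction-phase robot travel = 2.3500·0.0400 = 0.0940 m
robot under decel: 2.3500²/(2·5.0000) = 0.5523 m
human closes 1.0000·0.5100 = 0.5100 m
margins: 0.1200+0.0150+0.0000 = 0.1350 m
sum ≈ 0.0940+0.5523+0.5100+0.1350 ≈ 1.2913 m = S ✓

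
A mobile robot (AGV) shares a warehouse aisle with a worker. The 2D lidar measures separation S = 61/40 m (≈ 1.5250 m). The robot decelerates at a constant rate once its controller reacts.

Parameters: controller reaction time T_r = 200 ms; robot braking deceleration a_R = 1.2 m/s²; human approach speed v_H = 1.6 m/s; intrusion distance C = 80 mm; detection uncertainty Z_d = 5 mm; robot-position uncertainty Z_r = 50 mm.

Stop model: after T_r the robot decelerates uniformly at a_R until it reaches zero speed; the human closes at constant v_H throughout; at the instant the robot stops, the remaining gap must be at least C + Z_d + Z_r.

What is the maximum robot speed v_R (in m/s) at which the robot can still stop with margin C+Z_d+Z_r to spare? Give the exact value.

collect terms ⇒ (5/12)·v_R² + (23/15)·v_R + (-107/100) = 0
  disc = (23/15)² − 4·(5/12)·(-107/100) = 3721/900 ; √disc = 61/30
  v_R = (−(23/15) + 61/30) / (2·(5/12)) = 3/5 m/s
check:
braking lasts T_s = (3/5)/(6/5) = 0.5000 s
reaction-phase robot travel = 0.6000·0.2000 = 0.1200 m
robot covers 0.6000·0.5000 − ½·1.2000·0.5000² = 0.1500 m while stopping
human closes 1.6000·0.7000 = 1.1200 m
C+Z_d+Z_r = 0.0800+0.0050+0.0500 = 0.1350 m
sum ≈ 0.1200+0.1500+1.1200+0.1350 ≈ 1.5250 m = S ✓

v_R_max = 3/5 m/s = 0.6000 m/s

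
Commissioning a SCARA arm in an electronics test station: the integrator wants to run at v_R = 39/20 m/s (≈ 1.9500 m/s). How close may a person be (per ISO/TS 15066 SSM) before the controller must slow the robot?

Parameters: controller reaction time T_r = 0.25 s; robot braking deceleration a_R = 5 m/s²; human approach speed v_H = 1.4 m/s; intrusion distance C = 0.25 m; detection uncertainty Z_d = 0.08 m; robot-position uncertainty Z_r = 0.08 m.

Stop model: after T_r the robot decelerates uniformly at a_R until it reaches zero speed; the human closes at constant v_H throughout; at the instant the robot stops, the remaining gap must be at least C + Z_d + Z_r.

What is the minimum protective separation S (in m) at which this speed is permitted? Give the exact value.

S_min = 1739/800 m = 2.1738 m

stop time T_s = (39/20)/5 = 0.3900 s
reaction-phase robot travel = 1.9500·0.2500 = 0.4875 m
braking distance = 1.9500²/(2·5.0000) = 0.3802 m
human over T_r+T_s: 1.4000·(0.2500+0.3900) = 0.8960 m
residual clearance needed = 0.2500+0.0800+0.0800 = 0.4100 m
S_min ≈ 0.4875+0.3802+0.8960+0.4100  ⇒  S_min = 1739/800 m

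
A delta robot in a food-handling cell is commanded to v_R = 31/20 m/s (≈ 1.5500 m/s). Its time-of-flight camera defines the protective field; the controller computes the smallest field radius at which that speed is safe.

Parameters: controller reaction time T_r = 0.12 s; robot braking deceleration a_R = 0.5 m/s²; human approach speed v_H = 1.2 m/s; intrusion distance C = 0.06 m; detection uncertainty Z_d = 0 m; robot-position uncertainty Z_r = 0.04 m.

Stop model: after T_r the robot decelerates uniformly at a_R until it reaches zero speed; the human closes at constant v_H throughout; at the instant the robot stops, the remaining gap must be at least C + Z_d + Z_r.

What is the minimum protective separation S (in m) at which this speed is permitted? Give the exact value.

braking lasts T_s = (31/20)/(1/2) = 3.1000 s
reaction-phase robot travel = 1.5500·0.1200 = 0.1860 m
robot under decel: 1.5500²/(2·0.5000) = 2.4025 m
human closes 1.2000·3.2200 = 3.8640 m
margins: 0.0600+0.0000+0.0400 = 0.1000 m
S_min ≈ 0.1860+2.4025+3.8640+0.1000  ⇒  S_min = 2621/400 m

S_min = 2621/400 m = 6.5525 m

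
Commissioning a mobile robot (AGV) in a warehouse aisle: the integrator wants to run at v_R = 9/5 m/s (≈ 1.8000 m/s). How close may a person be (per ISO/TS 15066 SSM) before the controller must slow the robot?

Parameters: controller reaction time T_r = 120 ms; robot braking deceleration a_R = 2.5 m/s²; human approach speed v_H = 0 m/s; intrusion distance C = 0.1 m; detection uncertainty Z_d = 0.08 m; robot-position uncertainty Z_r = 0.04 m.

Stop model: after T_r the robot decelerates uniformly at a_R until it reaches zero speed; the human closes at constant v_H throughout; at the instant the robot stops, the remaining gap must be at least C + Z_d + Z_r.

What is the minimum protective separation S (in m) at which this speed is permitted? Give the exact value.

S_min = 271/250 m = 1.0840 m

stop time T_s = (9/5)/(5/2) = 0.7200 s
robot in T_r: 1.8000·0.1200 = 0.2160 m
robot covers 1.8000·0.7200 − ½·2.5000·0.7200² = 0.6480 m while stopping
human over T_r+T_s: 0.0000·(0.1200+0.7200) = 0.0000 m
residual clearance needed = 0.1000+0.0800+0.0400 = 0.2200 m
S_min ≈ 0.2160+0.6480+0.0000+0.2200  ⇒  S_min = 271/250 m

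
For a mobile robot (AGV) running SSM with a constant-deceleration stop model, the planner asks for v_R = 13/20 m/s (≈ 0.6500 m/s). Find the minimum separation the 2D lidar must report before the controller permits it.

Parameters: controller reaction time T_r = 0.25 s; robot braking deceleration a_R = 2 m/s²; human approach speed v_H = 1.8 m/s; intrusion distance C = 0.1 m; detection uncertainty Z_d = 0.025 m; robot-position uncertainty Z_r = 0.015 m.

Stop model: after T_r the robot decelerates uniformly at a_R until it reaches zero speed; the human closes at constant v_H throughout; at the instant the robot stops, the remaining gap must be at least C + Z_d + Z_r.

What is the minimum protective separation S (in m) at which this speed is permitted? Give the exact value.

braking lasts T_s = (13/20)/2 = 0.3250 s
reaction-phase robot travel = 0.6500·0.2500 = 0.1625 m
braking distance = 0.6500²/(2·2.0000) = 0.1056 m
human over T_r+T_s: 1.8000·(0.2500+0.3250) = 1.0350 m
C+Z_d+Z_r = 0.1000+0.0250+0.0150 = 0.1400 m
S_min ≈ 0.1625+0.1056+1.0350+0.1400  ⇒  S_min = 2309/1600 m

S_min = 2309/1600 m = 1.4431 m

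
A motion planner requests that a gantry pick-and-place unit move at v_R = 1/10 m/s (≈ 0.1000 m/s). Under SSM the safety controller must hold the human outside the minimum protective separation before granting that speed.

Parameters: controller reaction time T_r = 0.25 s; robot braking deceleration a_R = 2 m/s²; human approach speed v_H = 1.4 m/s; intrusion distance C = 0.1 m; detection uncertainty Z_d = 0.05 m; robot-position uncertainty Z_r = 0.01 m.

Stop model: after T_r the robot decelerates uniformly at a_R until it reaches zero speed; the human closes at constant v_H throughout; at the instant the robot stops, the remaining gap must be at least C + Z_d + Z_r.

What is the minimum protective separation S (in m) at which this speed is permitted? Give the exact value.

T_s = v_R/a_R = (1/10)/2 = 0.0500 s
reaction-phase robot travel = 0.1000·0.2500 = 0.0250 m
robot covers 0.1000·0.0500 − ½·2.0000·0.0500² = 0.0025 m while stopping
human closes 1.4000·0.3000 = 0.4200 m
C+Z_d+Z_r = 0.1000+0.0500+0.0100 = 0.1600 m
S_min ≈ 0.0250+0.0025+0.4200+0.1600  ⇒  S_min = 243/400 m

S_min = 243/400 m = 0.6075 m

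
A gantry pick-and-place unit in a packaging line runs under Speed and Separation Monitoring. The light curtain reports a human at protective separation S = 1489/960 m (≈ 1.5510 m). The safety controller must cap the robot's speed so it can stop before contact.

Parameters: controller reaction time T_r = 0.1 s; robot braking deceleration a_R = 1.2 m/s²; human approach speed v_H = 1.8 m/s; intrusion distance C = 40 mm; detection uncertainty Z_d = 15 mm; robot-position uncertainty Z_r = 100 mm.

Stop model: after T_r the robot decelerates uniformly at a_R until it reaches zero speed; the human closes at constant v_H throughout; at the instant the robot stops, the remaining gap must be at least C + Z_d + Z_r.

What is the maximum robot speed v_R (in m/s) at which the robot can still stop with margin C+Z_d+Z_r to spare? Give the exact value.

v_R_max = 13/20 m/s = 0.6500 m/s

quadratic (5/12)·v² + (8/5)·v + (-5837/4800) = 0
  disc = (8/5)² − 4·(5/12)·(-5837/4800) = 66049/14400 ; √disc = 257/120
  v_R = (−(8/5) + 257/120) / (2·(5/12)) = 13/20 m/s
check:
stop time T_s = (13/20)/(6/5) = 0.5417 s
robot in T_r: 0.6500·0.1000 = 0.0650 m
braking distance = 0.6500²/(2·1.2000) = 0.1760 m
human over T_r+T_s: 1.8000·(0.1000+0.5417) = 1.1550 m
residual clearance needed = 0.0400+0.0150+0.1000 = 0.1550 m
sum ≈ 0.0650+0.1760+1.1550+0.1550 ≈ 1.5510 m = S ✓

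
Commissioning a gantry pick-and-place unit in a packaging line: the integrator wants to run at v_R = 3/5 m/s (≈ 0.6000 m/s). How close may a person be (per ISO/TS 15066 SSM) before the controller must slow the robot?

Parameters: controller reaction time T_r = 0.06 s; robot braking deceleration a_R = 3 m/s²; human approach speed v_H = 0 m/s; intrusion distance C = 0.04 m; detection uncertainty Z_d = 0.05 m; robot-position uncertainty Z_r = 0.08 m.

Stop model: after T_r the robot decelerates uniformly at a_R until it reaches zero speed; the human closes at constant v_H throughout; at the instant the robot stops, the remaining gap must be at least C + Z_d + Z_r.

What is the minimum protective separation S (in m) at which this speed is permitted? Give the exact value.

S_min = 133/500 m = 0.2660 m

braking lasts T_s = (3/5)/3 = 0.2000 s
robot covers v_R·T_r = 0.6000·0.0600 = 0.0360 m before braking
robot covers 0.6000·0.2000 − ½·3.0000·0.2000² = 0.0600 m while stopping
human over T_r+T_s: 0.0000·(0.0600+0.2000) = 0.0000 m
residual clearance needed = 0.0400+0.0500+0.0800 = 0.1700 m
S_min ≈ 0.0360+0.0600+0.0000+0.1700  ⇒  S_min = 133/500 m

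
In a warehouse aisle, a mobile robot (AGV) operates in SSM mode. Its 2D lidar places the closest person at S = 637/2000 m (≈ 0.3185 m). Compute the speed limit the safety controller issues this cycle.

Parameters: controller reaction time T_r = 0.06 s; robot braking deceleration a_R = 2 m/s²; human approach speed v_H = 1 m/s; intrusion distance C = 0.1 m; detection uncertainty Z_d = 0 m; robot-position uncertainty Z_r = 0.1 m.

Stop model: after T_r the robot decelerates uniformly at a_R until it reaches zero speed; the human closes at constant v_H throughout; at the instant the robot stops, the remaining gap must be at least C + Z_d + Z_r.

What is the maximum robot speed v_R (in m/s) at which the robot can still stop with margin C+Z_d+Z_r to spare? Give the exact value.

at the boundary: (1/4)·v² + (14/25)·v + (-117/2000) = 0
  disc = (14/25)² − 4·(1/4)·(-117/2000) = 3721/10000 ; √disc = 61/100
  v_R = (−(14/25) + 61/100) / (2·(1/4)) = 1/10 m/s
check:
stop time T_s = (1/10)/2 = 0.0500 s
robot covers v_R·T_r = 0.1000·0.0600 = 0.0060 m before braking
robot under decel: 0.1000²/(2·2.0000) = 0.0025 m
person approaches 1.0000·(0.0600+0.0500) = 0.1100 m
C+Z_d+Z_r = 0.1000+0.0000+0.1000 = 0.2000 m
sum ≈ 0.0060+0.0025+0.1100+0.2000 ≈ 0.3185 m = S ✓

v_R_max = 1/10 m/s = 0.1000 m/s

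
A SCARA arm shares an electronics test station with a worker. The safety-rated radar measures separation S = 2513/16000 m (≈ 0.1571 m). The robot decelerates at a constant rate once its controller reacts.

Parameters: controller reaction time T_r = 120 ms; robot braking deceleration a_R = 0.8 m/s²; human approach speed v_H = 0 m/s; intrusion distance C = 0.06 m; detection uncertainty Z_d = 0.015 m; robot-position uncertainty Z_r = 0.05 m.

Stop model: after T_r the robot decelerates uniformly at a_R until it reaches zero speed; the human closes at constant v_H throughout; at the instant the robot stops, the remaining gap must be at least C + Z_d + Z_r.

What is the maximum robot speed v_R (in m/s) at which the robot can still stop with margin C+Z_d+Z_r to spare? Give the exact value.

v_R_max = 3/20 m/s = 0.1500 m/s

quadratic (5/8)·v² + (3/25)·v + (-513/16000) = 0
  disc = (3/25)² − 4·(5/8)·(-513/16000) = 15129/160000 ; √disc = 123/400
  v_R = (−(3/25) + 123/400) / (2·(5/8)) = 3/20 m/s
check:
stop time T_s = (3/20)/(4/5) = 0.1875 s
robot in T_r: 0.1500·0.1200 = 0.0180 m
robot covers 0.1500·0.1875 − ½·0.8000·0.1875² = 0.0141 m while stopping
person approaches 0.0000·(0.1200+0.1875) = 0.0000 m
residual clearance needed = 0.0600+0.0150+0.0500 = 0.1250 m
sum ≈ 0.0180+0.0141+0.0000+0.1250 ≈ 0.1571 m = S ✓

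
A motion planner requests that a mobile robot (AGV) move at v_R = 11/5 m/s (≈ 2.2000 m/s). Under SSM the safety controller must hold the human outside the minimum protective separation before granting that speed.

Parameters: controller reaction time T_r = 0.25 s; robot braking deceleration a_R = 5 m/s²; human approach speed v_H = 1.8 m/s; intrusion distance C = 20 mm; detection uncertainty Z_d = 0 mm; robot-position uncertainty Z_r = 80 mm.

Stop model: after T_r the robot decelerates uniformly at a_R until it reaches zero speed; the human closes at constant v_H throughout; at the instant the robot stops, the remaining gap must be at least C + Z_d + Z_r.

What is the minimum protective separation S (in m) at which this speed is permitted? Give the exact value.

S_min = 297/125 m = 2.3760 m

T_s = v_R/a_R = (11/5)/5 = 0.4400 s
robot in T_r: 2.2000·0.2500 = 0.5500 m
robot covers 2.2000·0.4400 − ½·5.0000·0.4400² = 0.4840 m while stopping
person approaches 1.8000·(0.2500+0.4400) = 1.2420 m
margins: 0.0200+0.0000+0.0800 = 0.1000 m
S_min ≈ 0.5500+0.4840+1.2420+0.1000  ⇒  S_min = 297/125 m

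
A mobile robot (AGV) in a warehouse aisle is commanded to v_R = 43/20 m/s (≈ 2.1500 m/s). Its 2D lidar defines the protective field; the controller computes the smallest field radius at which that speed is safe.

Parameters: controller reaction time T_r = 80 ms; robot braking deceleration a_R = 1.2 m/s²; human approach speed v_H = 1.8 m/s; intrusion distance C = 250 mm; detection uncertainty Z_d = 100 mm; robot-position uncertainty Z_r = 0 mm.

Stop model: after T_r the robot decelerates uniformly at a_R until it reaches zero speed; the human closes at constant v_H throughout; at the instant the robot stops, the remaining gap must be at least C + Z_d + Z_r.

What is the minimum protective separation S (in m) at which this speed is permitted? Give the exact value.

S_min = 139609/24000 m = 5.8170 m

stop time T_s = (43/20)/(6/5) = 1.7917 s
reaction-phase robot travel = 2.1500·0.0800 = 0.1720 m
braking distance = 2.1500²/(2·1.2000) = 1.9260 m
human over T_r+T_s: 1.8000·(0.0800+1.7917) = 3.3690 m
C+Z_d+Z_r = 0.2500+0.1000+0.0000 = 0.3500 m
S_min ≈ 0.1720+1.9260+3.3690+0.3500  ⇒  S_min = 139609/24000 m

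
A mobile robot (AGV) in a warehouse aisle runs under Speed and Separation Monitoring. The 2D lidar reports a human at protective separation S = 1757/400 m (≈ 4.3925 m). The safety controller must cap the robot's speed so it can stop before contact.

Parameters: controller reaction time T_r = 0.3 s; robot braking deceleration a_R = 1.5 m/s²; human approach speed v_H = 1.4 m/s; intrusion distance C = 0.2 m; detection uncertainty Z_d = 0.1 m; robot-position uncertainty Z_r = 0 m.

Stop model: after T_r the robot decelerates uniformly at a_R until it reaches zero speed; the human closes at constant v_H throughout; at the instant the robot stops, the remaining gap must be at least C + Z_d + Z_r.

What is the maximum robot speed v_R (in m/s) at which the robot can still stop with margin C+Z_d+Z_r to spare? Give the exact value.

v_R_max = 39/20 m/s = 1.9500 m/s

at the boundary: (1/3)·v² + (37/30)·v + (-1469/400) = 0
  disc = (37/30)² − 4·(1/3)·(-1469/400) = 1444/225 ; √disc = 38/15
  v_R = (−(37/30) + 38/15) / (2·(1/3)) = 39/20 m/s
check:
stop time T_s = (39/20)/(3/2) = 1.3000 s
robot in T_r: 1.9500·0.3000 = 0.5850 m
robot covers 1.9500·1.3000 − ½·1.5000·1.3000² = 1.2675 m while stopping
human over T_r+T_s: 1.4000·(0.3000+1.3000) = 2.2400 m
margins: 0.2000+0.1000+0.0000 = 0.3000 m
sum ≈ 0.5850+1.2675+2.2400+0.3000 ≈ 4.3925 m = S ✓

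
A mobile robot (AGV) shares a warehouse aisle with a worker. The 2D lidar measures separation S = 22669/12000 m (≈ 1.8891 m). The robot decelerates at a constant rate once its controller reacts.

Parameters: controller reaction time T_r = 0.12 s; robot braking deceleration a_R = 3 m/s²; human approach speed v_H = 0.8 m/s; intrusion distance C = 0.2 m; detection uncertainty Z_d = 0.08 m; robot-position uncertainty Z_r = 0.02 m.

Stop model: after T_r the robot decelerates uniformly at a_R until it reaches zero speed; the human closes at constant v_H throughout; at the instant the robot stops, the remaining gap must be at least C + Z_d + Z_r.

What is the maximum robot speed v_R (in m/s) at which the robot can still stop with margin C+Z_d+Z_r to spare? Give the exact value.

v_R_max = 41/20 m/s = 2.0500 m/s

quadratic (1/6)·v² + (29/75)·v + (-17917/12000) = 0
  disc = (29/75)² − 4·(1/6)·(-17917/12000) = 11449/10000 ; √disc = 107/100
  v_R = (−(29/75) + 107/100) / (2·(1/6)) = 41/20 m/s
check:
stop time T_s = (41/20)/3 = 0.6833 s
robot in T_r: 2.0500·0.1200 = 0.2460 m
braking distance = 2.0500²/(2·3.0000) = 0.7004 m
person approaches 0.8000·(0.1200+0.6833) = 0.6427 m
margins: 0.2000+0.0800+0.0200 = 0.3000 m
sum ≈ 0.2460+0.7004+0.6427+0.3000 ≈ 1.8891 m = S ✓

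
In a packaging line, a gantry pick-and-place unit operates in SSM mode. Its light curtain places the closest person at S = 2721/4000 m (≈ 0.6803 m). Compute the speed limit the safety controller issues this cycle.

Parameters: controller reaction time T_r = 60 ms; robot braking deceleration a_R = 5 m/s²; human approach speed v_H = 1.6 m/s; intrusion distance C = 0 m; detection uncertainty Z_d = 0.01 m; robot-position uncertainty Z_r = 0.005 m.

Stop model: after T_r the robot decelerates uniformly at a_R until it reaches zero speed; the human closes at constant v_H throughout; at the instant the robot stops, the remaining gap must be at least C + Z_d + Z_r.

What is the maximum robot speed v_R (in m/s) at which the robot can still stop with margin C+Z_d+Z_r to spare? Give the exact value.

v_R_max = 23/20 m/s = 1.1500 m/s

quadratic (1/10)·v² + (19/50)·v + (-2277/4000) = 0
  disc = (19/50)² − 4·(1/10)·(-2277/4000) = 3721/10000 ; √disc = 61/100
  v_R = (−(19/50) + 61/100) / (2·(1/10)) = 23/20 m/s
check:
T_s = v_R/a_R = (23/20)/5 = 0.2300 s
robot in T_r: 1.1500·0.0600 = 0.0690 m
robot covers 1.1500·0.2300 − ½·5.0000·0.2300² = 0.1323 m while stopping
human over T_r+T_s: 1.6000·(0.0600+0.2300) = 0.4640 m
residual clearance needed = 0.0000+0.0100+0.0050 = 0.0150 m
sum ≈ 0.0690+0.1323+0.4640+0.0150 ≈ 0.6803 m = S ✓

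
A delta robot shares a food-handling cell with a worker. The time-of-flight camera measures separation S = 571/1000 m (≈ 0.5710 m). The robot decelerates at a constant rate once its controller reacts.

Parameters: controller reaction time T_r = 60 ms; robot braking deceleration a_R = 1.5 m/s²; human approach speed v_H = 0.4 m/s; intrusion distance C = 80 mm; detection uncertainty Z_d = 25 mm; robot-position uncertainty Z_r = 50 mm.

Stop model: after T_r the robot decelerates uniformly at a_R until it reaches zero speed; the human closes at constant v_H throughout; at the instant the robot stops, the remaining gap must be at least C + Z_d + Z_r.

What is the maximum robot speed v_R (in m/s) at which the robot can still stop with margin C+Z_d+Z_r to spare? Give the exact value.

collect terms ⇒ (1/3)·v_R² + (49/150)·v_R + (-49/125) = 0
  disc = (49/150)² − 4·(1/3)·(-49/125) = 14161/22500 ; √disc = 119/150
  v_R = (−(49/150) + 119/150) / (2·(1/3)) = 7/10 m/s
check:
braking lasts T_s = (7/10)/(3/2) = 0.4667 s
reaction-phase robot travel = 0.7000·0.0600 = 0.0420 m
robot under decel: 0.7000²/(2·1.5000) = 0.1633 m
person approaches 0.4000·(0.0600+0.4667) = 0.2107 m
margins: 0.0800+0.0250+0.0500 = 0.1550 m
sum ≈ 0.0420+0.1633+0.2107+0.1550 ≈ 0.5710 m = S ✓

v_R_max = 7/10 m/s = 0.7000 m/s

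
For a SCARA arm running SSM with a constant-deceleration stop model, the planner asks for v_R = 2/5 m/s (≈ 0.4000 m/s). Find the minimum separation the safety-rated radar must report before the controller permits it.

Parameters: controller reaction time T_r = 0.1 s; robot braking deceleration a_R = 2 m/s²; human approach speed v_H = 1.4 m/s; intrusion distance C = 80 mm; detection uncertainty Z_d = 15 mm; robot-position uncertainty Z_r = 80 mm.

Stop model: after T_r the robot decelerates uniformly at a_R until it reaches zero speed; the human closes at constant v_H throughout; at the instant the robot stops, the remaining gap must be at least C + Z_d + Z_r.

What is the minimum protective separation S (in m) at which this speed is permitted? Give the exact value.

braking lasts T_s = (2/5)/2 = 0.2000 s
robot in T_r: 0.4000·0.1000 = 0.0400 m
robot under decel: 0.4000²/(2·2.0000) = 0.0400 m
human over T_r+T_s: 1.4000·(0.1000+0.2000) = 0.4200 m
margins: 0.0800+0.0150+0.0800 = 0.1750 m
S_min ≈ 0.0400+0.0400+0.4200+0.1750  ⇒  S_min = 27/40 m

S_min = 27/40 m = 0.6750 m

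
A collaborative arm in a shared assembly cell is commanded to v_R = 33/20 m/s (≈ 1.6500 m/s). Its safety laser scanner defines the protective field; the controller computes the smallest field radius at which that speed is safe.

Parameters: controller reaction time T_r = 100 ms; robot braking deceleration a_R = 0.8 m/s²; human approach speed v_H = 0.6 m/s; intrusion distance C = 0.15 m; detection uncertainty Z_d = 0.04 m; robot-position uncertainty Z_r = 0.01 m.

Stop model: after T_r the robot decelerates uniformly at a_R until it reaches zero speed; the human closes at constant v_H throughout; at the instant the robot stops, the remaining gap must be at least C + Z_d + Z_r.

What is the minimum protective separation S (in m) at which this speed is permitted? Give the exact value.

S_min = 2153/640 m = 3.3641 m

braking lasts T_s = (33/20)/(4/5) = 2.0625 s
robot covers v_R·T_r = 1.6500·0.1000 = 0.1650 m before braking
robot under decel: 1.6500²/(2·0.8000) = 1.7016 m
human closes 0.6000·2.1625 = 1.2975 m
C+Z_d+Z_r = 0.1500+0.0400+0.0100 = 0.2000 m
S_min ≈ 0.1650+1.7016+1.2975+0.2000  ⇒  S_min = 2153/640 m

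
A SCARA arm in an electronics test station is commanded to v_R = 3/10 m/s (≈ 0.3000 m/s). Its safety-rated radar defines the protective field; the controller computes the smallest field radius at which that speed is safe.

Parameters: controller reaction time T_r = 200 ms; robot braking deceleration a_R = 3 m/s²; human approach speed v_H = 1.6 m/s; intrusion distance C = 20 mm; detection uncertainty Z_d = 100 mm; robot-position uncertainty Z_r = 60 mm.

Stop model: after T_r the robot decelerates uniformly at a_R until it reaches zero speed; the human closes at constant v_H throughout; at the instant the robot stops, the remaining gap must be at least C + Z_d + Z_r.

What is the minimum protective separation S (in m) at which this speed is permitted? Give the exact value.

S_min = 147/200 m = 0.7350 m

stop time T_s = (3/10)/3 = 0.1000 s
robot covers v_R·T_r = 0.3000·0.2000 = 0.0600 m before braking
braking distance = 0.3000²/(2·3.0000) = 0.0150 m
human over T_r+T_s: 1.6000·(0.2000+0.1000) = 0.4800 m
C+Z_d+Z_r = 0.0200+0.1000+0.0600 = 0.1800 m
S_min ≈ 0.0600+0.0150+0.4800+0.1800  ⇒  S_min = 147/200 m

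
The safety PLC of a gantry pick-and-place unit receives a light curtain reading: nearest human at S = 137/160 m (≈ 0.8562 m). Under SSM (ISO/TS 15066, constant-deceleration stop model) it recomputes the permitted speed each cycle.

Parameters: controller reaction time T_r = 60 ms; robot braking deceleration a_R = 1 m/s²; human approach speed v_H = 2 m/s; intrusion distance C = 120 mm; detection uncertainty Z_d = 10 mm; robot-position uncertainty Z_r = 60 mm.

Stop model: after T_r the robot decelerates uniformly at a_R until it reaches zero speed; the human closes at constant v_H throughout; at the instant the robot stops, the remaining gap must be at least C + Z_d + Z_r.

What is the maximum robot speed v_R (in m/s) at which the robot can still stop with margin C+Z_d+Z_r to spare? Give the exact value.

v_R_max = 1/4 m/s = 0.2500 m/s

collect terms ⇒ (1/2)·v_R² + (103/50)·v_R + (-437/800) = 0
  disc = (103/50)² − 4·(1/2)·(-437/800) = 53361/10000 ; √disc = 231/100
  v_R = (−(103/50) + 231/100) / (2·(1/2)) = 1/4 m/s
check:
stop time T_s = (1/4)/1 = 0.2500 s
robot in T_r: 0.2500·0.0600 = 0.0150 m
robot covers 0.2500·0.2500 − ½·1.0000·0.2500² = 0.0312 m while stopping
human over T_r+T_s: 2.0000·(0.0600+0.2500) = 0.6200 m
margins: 0.1200+0.0100+0.0600 = 0.1900 m
sum ≈ 0.0150+0.0312+0.6200+0.1900 ≈ 0.8562 m = S ✓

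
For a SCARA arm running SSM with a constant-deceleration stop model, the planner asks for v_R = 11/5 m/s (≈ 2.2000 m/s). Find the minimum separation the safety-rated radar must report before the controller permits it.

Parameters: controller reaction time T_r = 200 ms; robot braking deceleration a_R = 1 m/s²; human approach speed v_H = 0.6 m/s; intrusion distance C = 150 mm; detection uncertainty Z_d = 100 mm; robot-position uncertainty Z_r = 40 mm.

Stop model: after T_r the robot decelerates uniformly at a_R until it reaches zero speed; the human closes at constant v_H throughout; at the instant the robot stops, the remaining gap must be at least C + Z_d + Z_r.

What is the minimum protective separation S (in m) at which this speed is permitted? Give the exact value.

S_min = 459/100 m = 4.5900 m

stop time T_s = (11/5)/1 = 2.2000 s
robot covers v_R·T_r = 2.2000·0.2000 = 0.4400 m before braking
braking distance = 2.2000²/(2·1.0000) = 2.4200 m
human closes 0.6000·2.4000 = 1.4400 m
C+Z_d+Z_r = 0.1500+0.1000+0.0400 = 0.2900 m
S_min ≈ 0.4400+2.4200+1.4400+0.2900  ⇒  S_min = 459/100 m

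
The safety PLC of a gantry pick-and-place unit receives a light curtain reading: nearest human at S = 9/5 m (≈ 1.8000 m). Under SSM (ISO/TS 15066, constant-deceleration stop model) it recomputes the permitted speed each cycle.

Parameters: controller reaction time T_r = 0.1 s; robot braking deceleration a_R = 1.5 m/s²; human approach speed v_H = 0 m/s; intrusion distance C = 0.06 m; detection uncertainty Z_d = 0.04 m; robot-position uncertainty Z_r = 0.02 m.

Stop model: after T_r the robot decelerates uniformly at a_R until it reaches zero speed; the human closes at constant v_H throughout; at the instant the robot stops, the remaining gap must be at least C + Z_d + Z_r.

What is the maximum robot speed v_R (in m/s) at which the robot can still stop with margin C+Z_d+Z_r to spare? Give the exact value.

v_R_max = 21/10 m/s = 2.1000 m/s

at the boundary: (1/3)·v² + (1/10)·v + (-42/25) = 0
  disc = (1/10)² − 4·(1/3)·(-42/25) = 9/4 ; √disc = 3/2
  v_R = (−(1/10) + 3/2) / (2·(1/3)) = 21/10 m/s
check:
braking lasts T_s = (21/10)/(3/2) = 1.4000 s
robot covers v_R·T_r = 2.1000·0.1000 = 0.2100 m before braking
braking distance = 2.1000²/(2·1.5000) = 1.4700 m
human closes 0.0000·1.5000 = 0.0000 m
residual clearance needed = 0.0600+0.0400+0.0200 = 0.1200 m
sum ≈ 0.2100+1.4700+0.0000+0.1200 ≈ 1.8000 m = S ✓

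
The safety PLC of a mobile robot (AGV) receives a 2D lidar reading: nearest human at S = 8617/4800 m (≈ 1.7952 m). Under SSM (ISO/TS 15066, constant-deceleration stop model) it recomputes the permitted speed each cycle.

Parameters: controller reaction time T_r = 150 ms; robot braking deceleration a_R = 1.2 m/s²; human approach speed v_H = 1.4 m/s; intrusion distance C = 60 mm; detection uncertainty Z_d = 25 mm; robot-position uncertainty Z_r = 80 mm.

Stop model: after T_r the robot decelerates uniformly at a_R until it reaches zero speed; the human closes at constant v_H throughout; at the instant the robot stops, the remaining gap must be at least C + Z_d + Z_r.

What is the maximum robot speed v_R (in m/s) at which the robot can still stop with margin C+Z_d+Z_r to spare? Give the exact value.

collect terms ⇒ (5/12)·v_R² + (79/60)·v_R + (-6817/4800) = 0
  disc = (79/60)² − 4·(5/12)·(-6817/4800) = 6561/1600 ; √disc = 81/40
  v_R = (−(79/60) + 81/40) / (2·(5/12)) = 17/20 m/s
check:
stop time T_s = (17/20)/(6/5) = 0.7083 s
robot in T_r: 0.8500·0.1500 = 0.1275 m
robot covers 0.8500·0.7083 − ½·1.2000·0.7083² = 0.3010 m while stopping
human closes 1.4000·0.8583 = 1.2017 m
margins: 0.0600+0.0250+0.0800 = 0.1650 m
sum ≈ 0.1275+0.3010+1.2017+0.1650 ≈ 1.7952 m = S ✓

v_R_max = 17/20 m/s = 0.8500 m/s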